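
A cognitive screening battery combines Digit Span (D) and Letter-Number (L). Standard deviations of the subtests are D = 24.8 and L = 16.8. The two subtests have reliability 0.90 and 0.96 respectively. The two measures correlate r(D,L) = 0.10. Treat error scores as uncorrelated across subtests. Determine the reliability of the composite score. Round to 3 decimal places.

Var(D+L) = 24.8² + 16.8² + 2·[24.8·16.8·0.10] = 897.28 + 83.328 = 980.608.
Under uncorrelated errors the observed covariances equal the true-score covariances, so only the own-variance terms attenuate.
True-score variance = [24.8²·0.90 + 16.8²·0.96] + 83.328 = 824.486 + 83.328 = 907.814.
Reliability = 907.814 / 980.608 = 0.926.

0.926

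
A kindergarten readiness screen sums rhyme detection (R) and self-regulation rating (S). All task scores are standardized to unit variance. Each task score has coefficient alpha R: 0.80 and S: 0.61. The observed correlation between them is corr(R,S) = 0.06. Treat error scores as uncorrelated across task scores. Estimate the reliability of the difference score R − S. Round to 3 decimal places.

0.686

Var(R−S) = 1 + 1 − 2·0.06 = 2 − 0.12 = 1.88.
Under uncorrelated errors the observed covariances equal the true-score covariances, so only the own-variance terms attenuate.
True-score variance = [0.80 + 0.61] − 0.12 = 1.41 − 0.12 = 1.29.
Reliability = 1.29 / 1.88 = 0.686.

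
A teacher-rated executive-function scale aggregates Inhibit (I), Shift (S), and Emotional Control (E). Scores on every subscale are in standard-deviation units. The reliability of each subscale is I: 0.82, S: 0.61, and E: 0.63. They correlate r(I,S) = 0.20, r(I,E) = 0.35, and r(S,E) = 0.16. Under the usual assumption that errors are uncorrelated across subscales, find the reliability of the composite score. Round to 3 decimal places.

Var(I+S+E) = 3 + 2·[0.20 + 0.35 + 0.16] = 3 + 1.42 = 4.42.
Under uncorrelated errors the observed covariances equal the true-score covariances, so only the own-variance terms attenuate.
True-score variance = [0.82 + 0.61 + 0.63] + 1.42 = 2.06 + 1.42 = 3.48.
Reliability = 3.48 / 4.42 = 0.787.

0.787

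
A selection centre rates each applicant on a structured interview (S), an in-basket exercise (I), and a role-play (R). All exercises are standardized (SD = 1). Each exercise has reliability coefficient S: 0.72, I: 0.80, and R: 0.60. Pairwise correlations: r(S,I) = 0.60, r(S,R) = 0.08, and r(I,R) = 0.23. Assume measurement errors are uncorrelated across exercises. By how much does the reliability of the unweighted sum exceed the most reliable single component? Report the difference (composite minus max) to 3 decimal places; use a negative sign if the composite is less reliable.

0.017

Var(sum) = 3 + 1.82 = 4.82; true-score variance = 2.12 + 1.82 = 3.94; composite reliability = 0.8174.
Max component reliability = 0.8000.
Difference = 0.8174 − 0.8000 = 0.017.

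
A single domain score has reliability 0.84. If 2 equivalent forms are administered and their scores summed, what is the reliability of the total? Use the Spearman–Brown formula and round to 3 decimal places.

ρ_k = kρ / (1 + (k−1)ρ) = 2·0.84 / (1 + 1·0.84) = 1.680 / 1.840 = 0.913.

0.913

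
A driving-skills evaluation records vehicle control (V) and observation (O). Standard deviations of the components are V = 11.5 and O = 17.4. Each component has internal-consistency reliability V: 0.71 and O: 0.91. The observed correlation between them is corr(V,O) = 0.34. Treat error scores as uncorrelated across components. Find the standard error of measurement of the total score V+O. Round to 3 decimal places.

Var(total) = 435.01 + 136.068 = 571.078.
True-score variance = 369.409 + 136.068 = 505.477, so reliability = 0.8851.
Error variance = 571.078 − 505.477 = 65.6009; SEM = √65.6009 = 8.099.

8.099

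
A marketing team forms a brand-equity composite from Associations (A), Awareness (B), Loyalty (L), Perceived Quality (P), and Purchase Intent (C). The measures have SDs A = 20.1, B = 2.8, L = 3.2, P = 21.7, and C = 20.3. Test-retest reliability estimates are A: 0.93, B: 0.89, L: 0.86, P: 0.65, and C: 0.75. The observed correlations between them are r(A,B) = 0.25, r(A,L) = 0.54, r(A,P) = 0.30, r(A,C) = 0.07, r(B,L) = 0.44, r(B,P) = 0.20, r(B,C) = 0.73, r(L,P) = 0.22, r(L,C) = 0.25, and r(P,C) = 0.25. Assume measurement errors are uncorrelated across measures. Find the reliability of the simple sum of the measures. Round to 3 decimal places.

0.859

Var(A+B+L+P+C) = 20.1² + 2.8² + 3.2² + 21.7² + 20.3² + 2·[20.1·2.8·0.25 + 20.1·3.2·0.54 + 20.1·21.7·0.30 + 20.1·20.3·0.07 + 2.8·3.2·0.44 + 2.8·21.7·0.20 + 2.8·20.3·0.73 + 3.2·21.7·0.22 + 3.2·20.3·0.25 + 21.7·20.3·0.25] = 1305.07 + 814.896 = 2119.97.
Because errors are independent across components, Cov(Tᵢ,Tⱼ) = Cov(Xᵢ,Xⱼ); the off-diagonal part of the true-score variance is the same as above.
True-score variance = [20.1²·0.93 + 2.8²·0.89 + 3.2²·0.86 + 21.7²·0.65 + 20.3²·0.75] + 814.896 = 1006.66 + 814.896 = 1821.55.
Reliability = 1821.55 / 2119.97 = 0.859.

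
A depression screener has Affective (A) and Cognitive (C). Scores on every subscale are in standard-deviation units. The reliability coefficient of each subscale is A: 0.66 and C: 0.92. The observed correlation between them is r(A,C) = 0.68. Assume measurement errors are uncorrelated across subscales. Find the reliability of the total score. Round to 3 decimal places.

Var(A+C) = 2 + 2·[0.68] = 2 + 1.36 = 3.36.
Under uncorrelated errors the observed covariances equal the true-score covariances, so only the own-variance terms attenuate.
True-score variance = [0.66 + 0.92] + 1.36 = 1.58 + 1.36 = 2.94.
Reliability = 2.94 / 3.36 = 0.875.

0.875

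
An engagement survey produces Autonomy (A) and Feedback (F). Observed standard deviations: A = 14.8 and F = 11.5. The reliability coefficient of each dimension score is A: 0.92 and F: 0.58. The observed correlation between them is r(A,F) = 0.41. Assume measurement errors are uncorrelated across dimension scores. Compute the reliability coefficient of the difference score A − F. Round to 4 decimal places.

Var(A−F) = 14.8² + 11.5² − 2·14.8·11.5·0.41 = 351.29 − 139.564 = 211.726.
Under uncorrelated errors the observed covariances equal the true-score covariances, so only the own-variance terms attenuate.
True-score variance = [14.8²·0.92 + 11.5²·0.58] − 139.564 = 278.222 − 139.564 = 138.658.
Reliability = 138.658 / 211.726 = 0.6549.

0.6549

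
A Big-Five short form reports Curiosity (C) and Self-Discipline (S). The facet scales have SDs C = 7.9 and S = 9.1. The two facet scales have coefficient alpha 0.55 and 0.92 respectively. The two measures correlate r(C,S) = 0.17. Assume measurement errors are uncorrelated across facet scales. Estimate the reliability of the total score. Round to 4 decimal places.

Var(C+S) = 7.9² + 9.1² + 2·[7.9·9.1·0.17] = 145.22 + 24.4426 = 169.663.
With uncorrelated errors the cross-covariances are all true-score covariance, so they carry over unchanged; only the diagonal terms shrink to ρᵢσᵢ².
True-score variance = [7.9²·0.55 + 9.1²·0.92] + 24.4426 = 110.511 + 24.4426 = 134.953.
Reliability = 134.953 / 169.663 = 0.7954.

0.7954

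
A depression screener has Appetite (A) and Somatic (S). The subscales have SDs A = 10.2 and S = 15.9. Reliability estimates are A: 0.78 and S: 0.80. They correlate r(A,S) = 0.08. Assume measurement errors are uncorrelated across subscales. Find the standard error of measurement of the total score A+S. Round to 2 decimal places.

8.57

Var(total) = 356.85 + 25.9488 = 382.799.
True-score variance = 283.399 + 25.9488 = 309.348, so reliability = 0.8081.
Error variance = 382.799 − 309.348 = 73.4508; SEM = √73.4508 = 8.57.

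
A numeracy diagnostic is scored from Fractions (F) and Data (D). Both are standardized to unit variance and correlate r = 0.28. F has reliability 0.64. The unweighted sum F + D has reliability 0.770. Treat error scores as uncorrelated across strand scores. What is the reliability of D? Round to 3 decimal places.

Var(F+D) = 2 + 2·0.28 = 2.560.
True-score variance = ρ_F + ρ_D + 2·0.28, so 0.770 = (0.64 + ρ_D + 0.56) / 2.560.
ρ_D = 0.770·2.560 − 0.64 − 0.56 = 0.771.

0.771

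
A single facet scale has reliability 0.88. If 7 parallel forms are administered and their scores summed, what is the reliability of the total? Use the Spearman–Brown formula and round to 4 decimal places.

0.9809

ρ_k = kρ / (1 + (k−1)ρ) = 7·0.88 / (1 + 6·0.88) = 6.160 / 6.280 = 0.9809.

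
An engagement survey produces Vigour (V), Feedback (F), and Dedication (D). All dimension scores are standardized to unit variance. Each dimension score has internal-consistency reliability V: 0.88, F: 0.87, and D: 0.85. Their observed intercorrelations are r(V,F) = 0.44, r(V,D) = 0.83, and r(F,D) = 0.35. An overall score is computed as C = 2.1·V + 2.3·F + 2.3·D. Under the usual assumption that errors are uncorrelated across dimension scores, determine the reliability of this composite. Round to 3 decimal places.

0.935

Var(C) = 2.1² + 2.3² + 2.3² + 2·[4.83·0.44 + 4.83·0.83 + 5.29·0.35] = 14.99 + 15.9712 = 30.9612.
Because errors are independent across components, Cov(Tᵢ,Tⱼ) = Cov(Xᵢ,Xⱼ); the off-diagonal part of the true-score variance is the same as above.
True-score variance = [2.1²·0.88 + 2.3²·0.87 + 2.3²·0.85] + 15.9712 = 12.9796 + 15.9712 = 28.9508.
Reliability = 28.9508 / 30.9612 = 0.935.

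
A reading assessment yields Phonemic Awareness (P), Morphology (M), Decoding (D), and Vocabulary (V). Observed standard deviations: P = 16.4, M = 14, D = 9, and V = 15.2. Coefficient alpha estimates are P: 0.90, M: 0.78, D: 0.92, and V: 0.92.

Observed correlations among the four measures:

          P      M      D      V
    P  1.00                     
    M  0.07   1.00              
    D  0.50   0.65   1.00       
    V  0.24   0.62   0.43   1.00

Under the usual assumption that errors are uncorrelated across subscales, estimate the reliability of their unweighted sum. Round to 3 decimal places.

Var(P+M+D+V) = 16.4² + 14² + 9² + 15.2² + 2·[16.4·14·0.07 + 16.4·9·0.50 + 16.4·15.2·0.24 + 14·9·0.65 + 14·15.2·0.62 + 9·15.2·0.43] = 777 + 844.718 = 1621.72.
With uncorrelated errors the cross-covariances are all true-score covariance, so they carry over unchanged; only the diagonal terms shrink to ρᵢσᵢ².
True-score variance = [16.4²·0.90 + 14²·0.78 + 9²·0.92 + 15.2²·0.92] + 844.718 = 682.021 + 844.718 = 1526.74.
Reliability = 1526.74 / 1621.72 = 0.941.

0.941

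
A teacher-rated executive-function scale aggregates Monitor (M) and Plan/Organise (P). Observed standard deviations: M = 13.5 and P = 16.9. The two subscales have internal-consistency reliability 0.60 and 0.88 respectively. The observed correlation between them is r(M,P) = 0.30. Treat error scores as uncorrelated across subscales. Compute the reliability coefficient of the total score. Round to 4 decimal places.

0.8228

Var(M+P) = 13.5² + 16.9² + 2·[13.5·16.9·0.30] = 467.86 + 136.89 = 604.75.
Under uncorrelated errors the observed covariances equal the true-score covariances, so only the own-variance terms attenuate.
True-score variance = [13.5²·0.60 + 16.9²·0.88] + 136.89 = 360.687 + 136.89 = 497.577.
Reliability = 497.577 / 604.75 = 0.8228.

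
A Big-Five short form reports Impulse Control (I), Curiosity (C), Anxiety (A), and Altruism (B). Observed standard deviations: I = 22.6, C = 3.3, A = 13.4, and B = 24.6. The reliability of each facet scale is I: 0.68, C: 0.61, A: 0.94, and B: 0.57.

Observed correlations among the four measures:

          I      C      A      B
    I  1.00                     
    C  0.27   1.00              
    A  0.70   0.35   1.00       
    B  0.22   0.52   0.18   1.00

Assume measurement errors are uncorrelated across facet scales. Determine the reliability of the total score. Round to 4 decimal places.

Var(I+C+A+B) = 22.6² + 3.3² + 13.4² + 24.6² + 2·[22.6·3.3·0.27 + 22.6·13.4·0.70 + 22.6·24.6·0.22 + 3.3·13.4·0.35 + 3.3·24.6·0.52 + 13.4·24.6·0.18] = 1306.37 + 942.923 = 2249.29.
Under uncorrelated errors the observed covariances equal the true-score covariances, so only the own-variance terms attenuate.
True-score variance = [22.6²·0.68 + 3.3²·0.61 + 13.4²·0.94 + 24.6²·0.57] + 942.923 = 867.687 + 942.923 = 1810.61.
Reliability = 1810.61 / 2249.29 = 0.8050.

0.8050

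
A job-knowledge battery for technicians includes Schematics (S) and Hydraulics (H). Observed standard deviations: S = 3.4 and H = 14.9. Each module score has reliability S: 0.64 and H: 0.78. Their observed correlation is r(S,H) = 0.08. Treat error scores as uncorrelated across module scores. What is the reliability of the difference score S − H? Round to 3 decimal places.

Var(S−H) = 3.4² + 14.9² − 2·3.4·14.9·0.08 = 233.57 − 8.1056 = 225.464.
Under uncorrelated errors the observed covariances equal the true-score covariances, so only the own-variance terms attenuate.
True-score variance = [3.4²·0.64 + 14.9²·0.78] − 8.1056 = 180.566 − 8.1056 = 172.461.
Reliability = 172.461 / 225.464 = 0.765.

0.765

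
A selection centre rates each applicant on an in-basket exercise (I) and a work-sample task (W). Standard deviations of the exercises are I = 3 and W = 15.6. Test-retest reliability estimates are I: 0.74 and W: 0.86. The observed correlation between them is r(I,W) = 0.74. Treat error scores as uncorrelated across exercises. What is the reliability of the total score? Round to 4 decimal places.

0.8868

Var(I+W) = 3² + 15.6² + 2·[3·15.6·0.74] = 252.36 + 69.264 = 321.624.
With uncorrelated errors the cross-covariances are all true-score covariance, so they carry over unchanged; only the diagonal terms shrink to ρᵢσᵢ².
True-score variance = [3²·0.74 + 15.6²·0.86] + 69.264 = 215.95 + 69.264 = 285.214.
Reliability = 285.214 / 321.624 = 0.8868.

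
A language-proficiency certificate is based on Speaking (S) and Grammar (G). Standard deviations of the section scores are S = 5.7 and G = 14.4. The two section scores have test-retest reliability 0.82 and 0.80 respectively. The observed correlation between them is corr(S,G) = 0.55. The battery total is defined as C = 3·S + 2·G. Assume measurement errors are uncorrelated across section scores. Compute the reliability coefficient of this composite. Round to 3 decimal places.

Var(C) = 3²·5.7² + 2²·14.4² + 2·[6·5.7·14.4·0.55] = 1121.85 + 541.728 = 1663.58.
Because errors are independent across components, Cov(Tᵢ,Tⱼ) = Cov(Xᵢ,Xⱼ); the off-diagonal part of the true-score variance is the same as above.
True-score variance = [3²·5.7²·0.82 + 2²·14.4²·0.80] + 541.728 = 903.328 + 541.728 = 1445.06.
Reliability = 1445.06 / 1663.58 = 0.869.

0.869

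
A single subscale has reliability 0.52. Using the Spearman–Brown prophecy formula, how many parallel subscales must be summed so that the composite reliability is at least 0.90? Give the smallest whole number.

9

k ≥ ρ*(1−ρ₁)/(ρ₁(1−ρ*)) = 0.90·0.48 / (0.52·0.10) = 8.308.
Smallest integer k = 9.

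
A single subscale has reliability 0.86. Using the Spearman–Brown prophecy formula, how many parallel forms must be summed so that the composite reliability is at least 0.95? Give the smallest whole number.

k ≥ ρ*(1−ρ₁)/(ρ₁(1−ρ*)) = 0.95·0.14 / (0.86·0.05) = 3.093.
Smallest integer k = 4.

4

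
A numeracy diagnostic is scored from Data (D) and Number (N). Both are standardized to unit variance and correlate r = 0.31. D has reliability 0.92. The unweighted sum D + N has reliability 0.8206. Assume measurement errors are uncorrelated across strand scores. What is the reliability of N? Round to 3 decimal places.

0.610

Var(D+N) = 2 + 2·0.31 = 2.620.
True-score variance = ρ_D + ρ_N + 2·0.31, so 0.8206 = (0.92 + ρ_N + 0.62) / 2.620.
ρ_N = 0.8206·2.620 − 0.92 − 0.62 = 0.610.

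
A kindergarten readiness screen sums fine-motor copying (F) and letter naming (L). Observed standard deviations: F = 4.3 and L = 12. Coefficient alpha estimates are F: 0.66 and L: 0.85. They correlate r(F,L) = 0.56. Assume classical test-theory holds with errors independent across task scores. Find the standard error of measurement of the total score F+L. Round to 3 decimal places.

5.281

Var(total) = 162.49 + 57.792 = 220.282.
True-score variance = 134.603 + 57.792 = 192.395, so reliability = 0.8734.
Error variance = 220.282 − 192.395 = 27.8866; SEM = √27.8866 = 5.281.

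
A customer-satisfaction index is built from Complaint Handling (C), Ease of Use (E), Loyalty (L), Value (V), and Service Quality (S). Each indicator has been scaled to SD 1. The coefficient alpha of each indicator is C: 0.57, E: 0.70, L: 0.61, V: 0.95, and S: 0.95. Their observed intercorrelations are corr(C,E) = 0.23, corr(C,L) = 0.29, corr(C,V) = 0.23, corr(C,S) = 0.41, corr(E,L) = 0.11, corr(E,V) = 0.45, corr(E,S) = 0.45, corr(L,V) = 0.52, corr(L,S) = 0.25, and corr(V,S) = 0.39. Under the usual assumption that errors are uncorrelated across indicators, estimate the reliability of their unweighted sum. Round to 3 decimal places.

Var(C+E+L+V+S) = 5 + 2·[0.23 + 0.29 + 0.23 + 0.41 + 0.11 + 0.45 + 0.45 + 0.52 + 0.25 + 0.39] = 5 + 6.66 = 11.66.
Because errors are independent across components, Cov(Tᵢ,Tⱼ) = Cov(Xᵢ,Xⱼ); the off-diagonal part of the true-score variance is the same as above.
True-score variance = [0.57 + 0.70 + 0.61 + 0.95 + 0.95] + 6.66 = 3.78 + 6.66 = 10.44.
Reliability = 10.44 / 11.66 = 0.895.

0.895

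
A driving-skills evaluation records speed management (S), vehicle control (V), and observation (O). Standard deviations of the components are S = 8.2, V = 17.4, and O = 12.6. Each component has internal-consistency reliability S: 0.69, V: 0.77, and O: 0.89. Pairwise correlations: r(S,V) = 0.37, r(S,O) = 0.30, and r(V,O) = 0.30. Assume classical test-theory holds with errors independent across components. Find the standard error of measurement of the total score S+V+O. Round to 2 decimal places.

Var(total) = 528.76 + 299.119 = 827.879.
True-score variance = 420.817 + 299.119 = 719.936, so reliability = 0.8696.
Error variance = 827.879 − 719.936 = 107.943; SEM = √107.943 = 10.39.

10.39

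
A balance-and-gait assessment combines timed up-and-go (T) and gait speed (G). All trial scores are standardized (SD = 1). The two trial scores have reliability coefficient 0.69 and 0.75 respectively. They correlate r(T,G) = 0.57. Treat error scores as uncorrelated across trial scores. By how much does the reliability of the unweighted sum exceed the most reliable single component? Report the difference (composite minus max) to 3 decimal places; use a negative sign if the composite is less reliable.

0.072

Var(sum) = 2 + 1.14 = 3.14; true-score variance = 1.44 + 1.14 = 2.58; composite reliability = 0.8217.
Max component reliability = 0.7500.
Difference = 0.8217 − 0.7500 = 0.072.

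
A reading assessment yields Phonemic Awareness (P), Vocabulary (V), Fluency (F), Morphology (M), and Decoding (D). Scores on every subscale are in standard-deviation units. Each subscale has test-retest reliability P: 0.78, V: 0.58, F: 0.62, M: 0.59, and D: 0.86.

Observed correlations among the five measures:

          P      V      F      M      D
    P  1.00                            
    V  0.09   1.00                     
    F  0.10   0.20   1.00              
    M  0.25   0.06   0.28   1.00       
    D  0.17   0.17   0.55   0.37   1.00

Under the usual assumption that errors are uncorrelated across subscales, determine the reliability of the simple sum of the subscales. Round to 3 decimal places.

Var(P+V+F+M+D) = 5 + 2·[0.09 + 0.10 + 0.25 + 0.17 + 0.20 + 0.06 + 0.17 + 0.28 + 0.55 + 0.37] = 5 + 4.48 = 9.48.
Because errors are independent across components, Cov(Tᵢ,Tⱼ) = Cov(Xᵢ,Xⱼ); the off-diagonal part of the true-score variance is the same as above.
True-score variance = [0.78 + 0.58 + 0.62 + 0.59 + 0.86] + 4.48 = 3.43 + 4.48 = 7.91.
Reliability = 7.91 / 9.48 = 0.834.

0.834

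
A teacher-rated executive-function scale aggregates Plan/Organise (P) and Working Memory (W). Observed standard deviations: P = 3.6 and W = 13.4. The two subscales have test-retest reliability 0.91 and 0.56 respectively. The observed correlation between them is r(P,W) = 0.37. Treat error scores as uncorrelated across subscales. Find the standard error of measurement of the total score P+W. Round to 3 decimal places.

Var(total) = 192.52 + 35.6976 = 228.218.
True-score variance = 112.347 + 35.6976 = 148.045, so reliability = 0.6487.
Error variance = 228.218 − 148.045 = 80.1728; SEM = √80.1728 = 8.954.

8.954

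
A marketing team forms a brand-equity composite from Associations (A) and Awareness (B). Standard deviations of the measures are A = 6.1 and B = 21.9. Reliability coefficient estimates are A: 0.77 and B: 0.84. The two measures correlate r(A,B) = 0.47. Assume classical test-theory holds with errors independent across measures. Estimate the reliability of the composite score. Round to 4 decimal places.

Var(A+B) = 6.1² + 21.9² + 2·[6.1·21.9·0.47] = 516.82 + 125.575 = 642.395.
Under uncorrelated errors the observed covariances equal the true-score covariances, so only the own-variance terms attenuate.
True-score variance = [6.1²·0.77 + 21.9²·0.84] + 125.575 = 431.524 + 125.575 = 557.099.
Reliability = 557.099 / 642.395 = 0.8672.

0.8672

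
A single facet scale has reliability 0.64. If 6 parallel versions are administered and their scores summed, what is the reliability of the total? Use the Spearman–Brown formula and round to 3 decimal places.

0.914

ρ_k = kρ / (1 + (k−1)ρ) = 6·0.64 / (1 + 5·0.64) = 3.840 / 4.200 = 0.914.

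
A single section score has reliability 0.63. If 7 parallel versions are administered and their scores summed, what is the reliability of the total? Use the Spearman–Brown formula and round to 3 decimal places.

0.923

ρ_k = kρ / (1 + (k−1)ρ) = 7·0.63 / (1 + 6·0.63) = 4.410 / 4.780 = 0.923.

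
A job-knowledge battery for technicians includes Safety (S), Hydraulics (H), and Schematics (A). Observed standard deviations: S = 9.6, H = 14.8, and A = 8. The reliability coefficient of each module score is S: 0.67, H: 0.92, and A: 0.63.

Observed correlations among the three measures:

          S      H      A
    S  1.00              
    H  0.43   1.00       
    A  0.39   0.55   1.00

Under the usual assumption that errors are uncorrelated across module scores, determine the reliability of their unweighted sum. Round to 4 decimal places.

Var(S+H+A) = 9.6² + 14.8² + 8² + 2·[9.6·14.8·0.43 + 9.6·8·0.39 + 14.8·8·0.55] = 375.2 + 312.333 = 687.533.
Under uncorrelated errors the observed covariances equal the true-score covariances, so only the own-variance terms attenuate.
True-score variance = [9.6²·0.67 + 14.8²·0.92 + 8²·0.63] + 312.333 = 303.584 + 312.333 = 615.917.
Reliability = 615.917 / 687.533 = 0.8958.

0.8958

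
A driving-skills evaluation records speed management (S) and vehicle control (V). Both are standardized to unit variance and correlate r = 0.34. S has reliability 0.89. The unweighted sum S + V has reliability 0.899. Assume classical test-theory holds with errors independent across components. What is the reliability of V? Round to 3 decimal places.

0.839

Var(S+V) = 2 + 2·0.34 = 2.680.
True-score variance = ρ_S + ρ_V + 2·0.34, so 0.899 = (0.89 + ρ_V + 0.68) / 2.680.
ρ_V = 0.899·2.680 − 0.89 − 0.68 = 0.839.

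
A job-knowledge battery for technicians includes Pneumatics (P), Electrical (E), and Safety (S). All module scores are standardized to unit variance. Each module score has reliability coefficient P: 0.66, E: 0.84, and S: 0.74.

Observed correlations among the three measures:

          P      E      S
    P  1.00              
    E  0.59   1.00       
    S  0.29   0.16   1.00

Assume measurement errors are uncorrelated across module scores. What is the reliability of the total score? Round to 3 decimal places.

0.850

Var(P+E+S) = 3 + 2·[0.59 + 0.29 + 0.16] = 3 + 2.08 = 5.08.
Under uncorrelated errors the observed covariances equal the true-score covariances, so only the own-variance terms attenuate.
True-score variance = [0.66 + 0.84 + 0.74] + 2.08 = 2.24 + 2.08 = 4.32.
Reliability = 4.32 / 5.08 = 0.850.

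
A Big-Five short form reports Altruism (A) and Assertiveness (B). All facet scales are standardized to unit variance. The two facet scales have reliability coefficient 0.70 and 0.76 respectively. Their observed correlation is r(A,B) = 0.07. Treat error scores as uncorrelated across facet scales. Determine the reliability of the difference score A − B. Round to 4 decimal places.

0.7097

Var(A−B) = 1 + 1 − 2·0.07 = 2 − 0.14 = 1.86.
With uncorrelated errors the cross-covariances are all true-score covariance, so they carry over unchanged; only the diagonal terms shrink to ρᵢσᵢ².
True-score variance = [0.70 + 0.76] − 0.14 = 1.46 − 0.14 = 1.32.
Reliability = 1.32 / 1.86 = 0.7097.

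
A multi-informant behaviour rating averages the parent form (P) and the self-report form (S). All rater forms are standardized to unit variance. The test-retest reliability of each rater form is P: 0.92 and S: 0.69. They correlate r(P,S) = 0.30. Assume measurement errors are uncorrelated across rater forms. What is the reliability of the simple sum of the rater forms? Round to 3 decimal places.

0.850

Var(P+S) = 2 + 2·[0.30] = 2 + 0.6 = 2.6.
With uncorrelated errors the cross-covariances are all true-score covariance, so they carry over unchanged; only the diagonal terms shrink to ρᵢσᵢ².
True-score variance = [0.92 + 0.69] + 0.6 = 1.61 + 0.6 = 2.21.
Reliability = 2.21 / 2.6 = 0.850.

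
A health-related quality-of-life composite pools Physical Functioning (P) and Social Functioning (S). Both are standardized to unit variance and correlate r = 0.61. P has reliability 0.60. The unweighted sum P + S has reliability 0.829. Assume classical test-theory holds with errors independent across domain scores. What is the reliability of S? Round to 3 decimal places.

Var(P+S) = 2 + 2·0.61 = 3.220.
True-score variance = ρ_P + ρ_S + 2·0.61, so 0.829 = (0.60 + ρ_S + 1.22) / 3.220.
ρ_S = 0.829·3.220 − 0.60 − 1.22 = 0.849.

0.849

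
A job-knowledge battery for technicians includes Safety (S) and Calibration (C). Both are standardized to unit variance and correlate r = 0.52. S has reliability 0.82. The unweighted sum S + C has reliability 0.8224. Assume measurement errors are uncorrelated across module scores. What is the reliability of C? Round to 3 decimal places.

Var(S+C) = 2 + 2·0.52 = 3.040.
True-score variance = ρ_S + ρ_C + 2·0.52, so 0.8224 = (0.82 + ρ_C + 1.04) / 3.040.
ρ_C = 0.8224·3.040 − 0.82 − 1.04 = 0.640.

0.640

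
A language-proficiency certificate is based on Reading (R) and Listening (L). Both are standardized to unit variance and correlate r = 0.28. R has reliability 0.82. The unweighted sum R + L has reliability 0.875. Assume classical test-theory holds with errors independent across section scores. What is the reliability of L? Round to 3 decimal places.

Var(R+L) = 2 + 2·0.28 = 2.560.
True-score variance = ρ_R + ρ_L + 2·0.28, so 0.875 = (0.82 + ρ_L + 0.56) / 2.560.
ρ_L = 0.875·2.560 − 0.82 − 0.56 = 0.860.

0.860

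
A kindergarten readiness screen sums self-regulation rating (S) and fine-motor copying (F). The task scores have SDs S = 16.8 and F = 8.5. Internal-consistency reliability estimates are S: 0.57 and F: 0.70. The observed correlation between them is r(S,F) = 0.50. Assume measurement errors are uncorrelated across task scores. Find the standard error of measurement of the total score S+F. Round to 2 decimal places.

11.96

Var(total) = 354.49 + 142.8 = 497.29.
True-score variance = 211.452 + 142.8 = 354.252, so reliability = 0.7124.
Error variance = 497.29 − 354.252 = 143.038; SEM = √143.038 = 11.96.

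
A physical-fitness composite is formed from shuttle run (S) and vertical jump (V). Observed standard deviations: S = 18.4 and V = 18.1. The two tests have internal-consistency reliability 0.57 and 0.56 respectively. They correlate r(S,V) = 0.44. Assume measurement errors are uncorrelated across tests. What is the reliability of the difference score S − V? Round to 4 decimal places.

0.2234

Var(S−V) = 18.4² + 18.1² − 2·18.4·18.1·0.44 = 666.17 − 293.075 = 373.095.
Because errors are independent across components, Cov(Tᵢ,Tⱼ) = Cov(Xᵢ,Xⱼ); the off-diagonal part of the true-score variance is the same as above.
True-score variance = [18.4²·0.57 + 18.1²·0.56] − 293.075 = 376.441 − 293.075 = 83.3656.
Reliability = 83.3656 / 373.095 = 0.2234.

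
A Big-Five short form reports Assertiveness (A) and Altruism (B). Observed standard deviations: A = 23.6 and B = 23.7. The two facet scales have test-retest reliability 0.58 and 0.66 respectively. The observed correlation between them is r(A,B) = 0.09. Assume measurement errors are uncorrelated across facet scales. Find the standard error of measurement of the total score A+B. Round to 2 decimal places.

Var(total) = 1118.65 + 100.678 = 1219.33.
True-score variance = 693.752 + 100.678 = 794.43, so reliability = 0.6515.
Error variance = 1219.33 − 794.43 = 424.898; SEM = √424.898 = 20.61.

20.61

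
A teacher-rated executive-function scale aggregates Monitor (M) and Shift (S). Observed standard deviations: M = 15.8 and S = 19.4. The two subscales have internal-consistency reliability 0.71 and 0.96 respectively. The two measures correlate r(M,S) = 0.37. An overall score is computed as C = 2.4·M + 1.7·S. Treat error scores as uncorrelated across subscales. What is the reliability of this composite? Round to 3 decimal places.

Var(C) = 2.4²·15.8² + 1.7²·19.4² + 2·[4.08·15.8·19.4·0.37] = 2525.61 + 925.445 = 3451.05.
Under uncorrelated errors the observed covariances equal the true-score covariances, so only the own-variance terms attenuate.
True-score variance = [2.4²·15.8²·0.71 + 1.7²·19.4²·0.96] + 925.445 = 2065.1 + 925.445 = 2990.55.
Reliability = 2990.55 / 3451.05 = 0.867.

0.867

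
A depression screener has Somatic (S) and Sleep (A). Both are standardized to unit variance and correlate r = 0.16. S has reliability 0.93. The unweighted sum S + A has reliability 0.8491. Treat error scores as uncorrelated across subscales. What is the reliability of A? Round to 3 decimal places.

Var(S+A) = 2 + 2·0.16 = 2.320.
True-score variance = ρ_S + ρ_A + 2·0.16, so 0.8491 = (0.93 + ρ_A + 0.32) / 2.320.
ρ_A = 0.8491·2.320 − 0.93 − 0.32 = 0.720.

0.720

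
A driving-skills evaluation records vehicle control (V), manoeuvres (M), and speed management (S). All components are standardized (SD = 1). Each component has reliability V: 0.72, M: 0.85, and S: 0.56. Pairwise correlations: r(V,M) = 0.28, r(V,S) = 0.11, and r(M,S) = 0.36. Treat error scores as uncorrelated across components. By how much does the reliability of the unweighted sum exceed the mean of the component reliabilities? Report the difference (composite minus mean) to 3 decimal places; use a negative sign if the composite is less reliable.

0.097

Var(sum) = 3 + 1.5 = 4.5; true-score variance = 2.13 + 1.5 = 3.63; composite reliability = 0.8067.
Mean component reliability = 0.7100.
Difference = 0.8067 − 0.7100 = 0.097.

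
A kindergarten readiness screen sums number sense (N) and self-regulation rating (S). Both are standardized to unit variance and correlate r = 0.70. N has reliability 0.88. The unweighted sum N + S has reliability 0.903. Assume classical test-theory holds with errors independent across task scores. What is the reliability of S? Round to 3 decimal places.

Var(N+S) = 2 + 2·0.70 = 3.400.
True-score variance = ρ_N + ρ_S + 2·0.70, so 0.903 = (0.88 + ρ_S + 1.40) / 3.400.
ρ_S = 0.903·3.400 − 0.88 − 1.40 = 0.790.

0.790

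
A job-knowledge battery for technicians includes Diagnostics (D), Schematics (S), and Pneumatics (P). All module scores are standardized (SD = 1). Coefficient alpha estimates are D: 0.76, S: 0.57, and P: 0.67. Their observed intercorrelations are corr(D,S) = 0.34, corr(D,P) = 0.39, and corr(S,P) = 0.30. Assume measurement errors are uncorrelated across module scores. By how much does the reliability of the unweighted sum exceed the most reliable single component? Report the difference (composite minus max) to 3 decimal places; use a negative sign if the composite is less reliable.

Var(sum) = 3 + 2.06 = 5.06; true-score variance = 2 + 2.06 = 4.06; composite reliability = 0.8024.
Max component reliability = 0.7600.
Difference = 0.8024 − 0.7600 = 0.042.

0.042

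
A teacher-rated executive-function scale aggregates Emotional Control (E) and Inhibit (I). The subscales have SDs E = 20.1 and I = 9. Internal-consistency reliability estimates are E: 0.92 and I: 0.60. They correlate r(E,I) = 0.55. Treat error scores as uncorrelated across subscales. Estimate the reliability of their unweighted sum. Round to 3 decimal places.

0.905

Var(E+I) = 20.1² + 9² + 2·[20.1·9·0.55] = 485.01 + 198.99 = 684.
Because errors are independent across components, Cov(Tᵢ,Tⱼ) = Cov(Xᵢ,Xⱼ); the off-diagonal part of the true-score variance is the same as above.
True-score variance = [20.1²·0.92 + 9²·0.60] + 198.99 = 420.289 + 198.99 = 619.279.
Reliability = 619.279 / 684 = 0.905.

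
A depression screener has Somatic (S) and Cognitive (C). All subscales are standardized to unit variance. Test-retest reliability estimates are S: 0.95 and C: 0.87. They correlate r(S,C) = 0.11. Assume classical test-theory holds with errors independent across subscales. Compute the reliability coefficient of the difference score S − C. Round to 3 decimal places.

0.899

Var(S−C) = 1 + 1 − 2·0.11 = 2 − 0.22 = 1.78.
Under uncorrelated errors the observed covariances equal the true-score covariances, so only the own-variance terms attenuate.
True-score variance = [0.95 + 0.87] − 0.22 = 1.82 − 0.22 = 1.6.
Reliability = 1.6 / 1.78 = 0.899.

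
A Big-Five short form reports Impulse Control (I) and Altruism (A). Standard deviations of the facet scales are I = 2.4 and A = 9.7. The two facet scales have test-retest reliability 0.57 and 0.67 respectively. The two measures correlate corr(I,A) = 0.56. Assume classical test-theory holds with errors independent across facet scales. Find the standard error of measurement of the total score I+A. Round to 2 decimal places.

5.79

Var(total) = 99.85 + 26.0736 = 125.924.
True-score variance = 66.3235 + 26.0736 = 92.3971, so reliability = 0.7338.
Error variance = 125.924 − 92.3971 = 33.5265; SEM = √33.5265 = 5.79.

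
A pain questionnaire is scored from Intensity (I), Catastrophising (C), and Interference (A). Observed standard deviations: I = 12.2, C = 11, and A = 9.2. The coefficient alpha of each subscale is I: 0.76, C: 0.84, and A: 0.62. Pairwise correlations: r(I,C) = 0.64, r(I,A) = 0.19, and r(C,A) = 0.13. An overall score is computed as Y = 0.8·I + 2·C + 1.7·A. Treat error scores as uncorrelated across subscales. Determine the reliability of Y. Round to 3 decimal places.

0.845

Var(Y) = 0.8²·12.2² + 2²·11² + 1.7²·9.2² + 2·[1.6·12.2·11·0.64 + 1.36·12.2·9.2·0.19 + 3.4·11·9.2·0.13] = 823.867 + 422.308 = 1246.18.
Under uncorrelated errors the observed covariances equal the true-score covariances, so only the own-variance terms attenuate.
True-score variance = [0.8²·12.2²·0.76 + 2²·11²·0.84 + 1.7²·9.2²·0.62] + 422.308 = 630.614 + 422.308 = 1052.92.
Reliability = 1052.92 / 1246.18 = 0.845.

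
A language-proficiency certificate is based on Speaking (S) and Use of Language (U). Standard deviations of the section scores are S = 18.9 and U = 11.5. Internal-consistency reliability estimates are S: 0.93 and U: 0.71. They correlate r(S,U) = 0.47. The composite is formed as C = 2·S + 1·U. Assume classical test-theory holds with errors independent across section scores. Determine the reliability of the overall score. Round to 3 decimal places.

Var(C) = 2²·18.9² + 11.5² + 2·[2·18.9·11.5·0.47] = 1561.09 + 408.618 = 1969.71.
Because errors are independent across components, Cov(Tᵢ,Tⱼ) = Cov(Xᵢ,Xⱼ); the off-diagonal part of the true-score variance is the same as above.
True-score variance = [2²·18.9²·0.93 + 11.5²·0.71] + 408.618 = 1422.72 + 408.618 = 1831.34.
Reliability = 1831.34 / 1969.71 = 0.930.

0.930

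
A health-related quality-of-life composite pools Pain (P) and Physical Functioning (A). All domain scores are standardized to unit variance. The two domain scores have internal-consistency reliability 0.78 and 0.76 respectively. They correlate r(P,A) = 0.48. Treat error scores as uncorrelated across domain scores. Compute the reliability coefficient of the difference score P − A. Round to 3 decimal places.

Var(P−A) = 1 + 1 − 2·0.48 = 2 − 0.96 = 1.04.
Under uncorrelated errors the observed covariances equal the true-score covariances, so only the own-variance terms attenuate.
True-score variance = [0.78 + 0.76] − 0.96 = 1.54 − 0.96 = 0.58.
Reliability = 0.58 / 1.04 = 0.558.

0.558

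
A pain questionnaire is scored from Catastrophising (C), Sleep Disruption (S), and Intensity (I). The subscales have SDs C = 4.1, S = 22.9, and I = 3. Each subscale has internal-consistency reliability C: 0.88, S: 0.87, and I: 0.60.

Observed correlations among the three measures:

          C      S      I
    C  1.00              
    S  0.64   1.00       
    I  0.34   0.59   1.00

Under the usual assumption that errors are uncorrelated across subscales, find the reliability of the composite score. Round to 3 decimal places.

0.903

Var(C+S+I) = 4.1² + 22.9² + 3² + 2·[4.1·22.9·0.64 + 4.1·3·0.34 + 22.9·3·0.59] = 550.22 + 209.609 = 759.829.
With uncorrelated errors the cross-covariances are all true-score covariance, so they carry over unchanged; only the diagonal terms shrink to ρᵢσᵢ².
True-score variance = [4.1²·0.88 + 22.9²·0.87 + 3²·0.60] + 209.609 = 476.429 + 209.609 = 686.039.
Reliability = 686.039 / 759.829 = 0.903.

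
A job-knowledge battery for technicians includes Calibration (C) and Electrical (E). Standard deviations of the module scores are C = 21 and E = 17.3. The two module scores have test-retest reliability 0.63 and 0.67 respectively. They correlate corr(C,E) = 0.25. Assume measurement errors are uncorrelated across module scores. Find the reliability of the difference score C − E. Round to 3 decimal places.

0.531

Var(C−E) = 21² + 17.3² − 2·21·17.3·0.25 = 740.29 − 181.65 = 558.64.
Under uncorrelated errors the observed covariances equal the true-score covariances, so only the own-variance terms attenuate.
True-score variance = [21²·0.63 + 17.3²·0.67] − 181.65 = 478.354 − 181.65 = 296.704.
Reliability = 296.704 / 558.64 = 0.531.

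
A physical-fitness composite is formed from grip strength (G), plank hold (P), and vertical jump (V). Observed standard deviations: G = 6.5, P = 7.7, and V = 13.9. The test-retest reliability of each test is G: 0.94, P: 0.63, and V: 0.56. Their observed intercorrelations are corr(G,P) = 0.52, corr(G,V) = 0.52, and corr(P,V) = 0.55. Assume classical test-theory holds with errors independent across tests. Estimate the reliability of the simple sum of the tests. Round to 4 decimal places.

0.8040

Var(G+P+V) = 6.5² + 7.7² + 13.9² + 2·[6.5·7.7·0.52 + 6.5·13.9·0.52 + 7.7·13.9·0.55] = 294.75 + 263.749 = 558.499.
Under uncorrelated errors the observed covariances equal the true-score covariances, so only the own-variance terms attenuate.
True-score variance = [6.5²·0.94 + 7.7²·0.63 + 13.9²·0.56] + 263.749 = 185.265 + 263.749 = 449.014.
Reliability = 449.014 / 558.499 = 0.8040.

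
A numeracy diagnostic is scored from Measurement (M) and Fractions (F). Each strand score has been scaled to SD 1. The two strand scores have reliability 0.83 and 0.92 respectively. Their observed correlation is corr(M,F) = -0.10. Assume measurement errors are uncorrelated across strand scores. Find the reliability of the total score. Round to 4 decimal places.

0.8611

Var(M+F) = 2 + 2·[(-0.10)] = 2 − 0.2 = 1.8.
Because errors are independent across components, Cov(Tᵢ,Tⱼ) = Cov(Xᵢ,Xⱼ); the off-diagonal part of the true-score variance is the same as above.
True-score variance = [0.83 + 0.92] − 0.2 = 1.75 − 0.2 = 1.55.
Reliability = 1.55 / 1.8 = 0.8611.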